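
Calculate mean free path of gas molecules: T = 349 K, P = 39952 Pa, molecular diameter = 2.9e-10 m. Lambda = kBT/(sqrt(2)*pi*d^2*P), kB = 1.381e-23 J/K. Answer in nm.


Mean free path: lambda = kB*T / (sqrt(2) * pi * d^2 * P)
lambda = 1.381e-23 * 349 / (sqrt(2) * pi * (2.9e-10)^2 * 39952)
lambda = 3.22864e-07 m
lambda = 322.86 nm

322.86


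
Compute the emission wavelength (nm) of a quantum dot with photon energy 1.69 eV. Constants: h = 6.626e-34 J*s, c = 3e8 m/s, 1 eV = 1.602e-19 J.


Convert energy: E = 1.69 eV = 1.69 * 1.602e-19 = 2.70738e-19 J
lambda = h*c / E = 6.626e-34 * 3e8 / 2.70738e-19
lambda = 7.34215e-07 m = 734.2 nm

734.2


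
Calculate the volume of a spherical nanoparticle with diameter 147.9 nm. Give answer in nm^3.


Radius r = 147.9/2 = 73.95 nm
Volume V = (4/3) * pi * r^3
V = (4/3) * pi * (73.95)^3
V = 1693959.97 nm^3

1693959.97


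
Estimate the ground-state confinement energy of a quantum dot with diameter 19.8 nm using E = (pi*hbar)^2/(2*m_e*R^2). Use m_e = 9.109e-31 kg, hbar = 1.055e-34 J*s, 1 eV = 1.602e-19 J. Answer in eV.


Radius R = 19.8/2 = 9.9 nm = 9.9e-09 m
E = (pi * 1.055e-34)^2 / (2 * 9.109e-31 * (9.9e-09)^2)
E(J) = 6.15224e-22
E = E(J) / 1.602e-19 = 0.0038 eV

0.0038


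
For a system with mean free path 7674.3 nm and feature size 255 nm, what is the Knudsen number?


Knudsen number Kn = lambda / L
Kn = 7674.3 / 255
Kn = 30.0953

30.0953


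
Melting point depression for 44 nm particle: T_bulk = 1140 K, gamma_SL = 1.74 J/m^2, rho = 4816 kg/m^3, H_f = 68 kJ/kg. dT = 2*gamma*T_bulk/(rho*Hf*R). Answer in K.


Radius R = 44/2 = 22 nm = 2.2e-08 m
Convert H_f = 68 kJ/kg = 68000 J/kg
dT = 2 * gamma_SL * T_bulk / (rho * H_f * R)
dT = 2 * 1.74 * 1140 / (4816 * 68000 * 2.2e-08)
dT = 550.6 K

550.6


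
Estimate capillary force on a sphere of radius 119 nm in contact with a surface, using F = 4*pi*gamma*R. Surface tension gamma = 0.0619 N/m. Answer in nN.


Convert radius: R = 119 nm = 1.19e-07 m
F = 4 * pi * gamma * R
F = 4 * pi * 0.0619 * 1.19e-07
F = 9.25651e-08 N = 92.5651 nN

92.5651


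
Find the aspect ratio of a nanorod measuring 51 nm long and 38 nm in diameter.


Aspect ratio AR = length / diameter
AR = 51 / 38
AR = 1.34

1.34


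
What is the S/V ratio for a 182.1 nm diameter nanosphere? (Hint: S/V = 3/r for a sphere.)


Radius r = 182.1/2 = 91.05 nm
S/V = 3 / r = 3 / 91.05
S/V = 0.0329 nm^-1

0.0329


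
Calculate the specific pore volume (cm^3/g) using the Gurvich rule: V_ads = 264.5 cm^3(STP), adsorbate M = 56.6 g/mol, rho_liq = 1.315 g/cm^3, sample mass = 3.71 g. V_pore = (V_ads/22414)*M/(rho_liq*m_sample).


Moles adsorbed n = V_ads / 22414 = 264.5 / 22414 = 1.180066e-02 mol
Liquid volume V_liq = n * M / rho_liq = 1.180066e-02 * 56.6 / 1.315 = 0.50792 cm^3
Specific pore volume V_pore = V_liq / m_sample = 0.50792 / 3.71
V_pore = 0.1369 cm^3/g

0.1369


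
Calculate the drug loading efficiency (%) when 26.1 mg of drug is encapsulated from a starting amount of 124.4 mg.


Drug loading efficiency = (drug loaded / drug initial) * 100
DLE = 26.1 / 124.4 * 100
DLE = 0.2098 * 100
DLE = 20.98%

20.98


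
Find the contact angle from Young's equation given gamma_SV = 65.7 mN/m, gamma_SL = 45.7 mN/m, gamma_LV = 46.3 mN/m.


cos(theta) = (gamma_SV - gamma_SL) / gamma_LV
cos(theta) = (65.7 - 45.7) / 46.3
cos(theta) = 0.431965
theta = arccos(0.431965) = 64.41 degrees

64.41


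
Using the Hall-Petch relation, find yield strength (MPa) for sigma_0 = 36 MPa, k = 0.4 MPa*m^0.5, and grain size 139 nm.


d = 139 nm = 1.39e-07 m
sqrt(d) = 0.000372827
Hall-Petch contribution = k / sqrt(d) = 0.4 / 0.000372827 = 1072.9 MPa
sigma = sigma_0 + k/sqrt(d) = 36 + 1072.9 = 1108.9 MPa

1108.9


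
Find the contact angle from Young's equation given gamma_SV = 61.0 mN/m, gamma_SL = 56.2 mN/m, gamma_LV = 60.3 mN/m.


cos(theta) = (gamma_SV - gamma_SL) / gamma_LV
cos(theta) = (61.0 - 56.2) / 60.3
cos(theta) = 0.079602
theta = arccos(0.079602) = 85.43 degrees

85.43


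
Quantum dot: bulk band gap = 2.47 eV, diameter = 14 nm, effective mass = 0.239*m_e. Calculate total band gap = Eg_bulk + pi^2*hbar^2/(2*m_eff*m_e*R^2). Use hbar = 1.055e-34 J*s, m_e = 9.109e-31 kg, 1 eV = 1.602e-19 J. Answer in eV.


Radius R = 14/2 nm = 7e-09 m
Confinement energy dE = pi^2 * hbar^2 / (2 * m_eff * m_e * R^2)
dE = pi^2 * (1.055e-34)^2 / (2 * 0.239 * 9.109e-31 * (7e-09)^2) J, divided by 1.602e-19 J/eV
dE = 0.0321 eV
Total band gap = E_g(bulk) + dE = 2.47 + 0.0321 = 2.5021 eV

2.5021


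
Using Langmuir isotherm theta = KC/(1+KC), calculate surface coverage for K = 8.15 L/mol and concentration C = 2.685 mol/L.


Langmuir isotherm: theta = K*C / (1 + K*C)
K*C = 8.15 * 2.685 = 21.88275
theta = 21.88275 / (1 + 21.88275) = 21.88275 / 22.88275
theta = 0.9563

0.9563


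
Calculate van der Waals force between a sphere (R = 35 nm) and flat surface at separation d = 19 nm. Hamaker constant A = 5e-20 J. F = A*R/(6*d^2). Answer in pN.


Convert to SI: R = 35 nm = 3.5e-08 m, d = 19 nm = 1.9e-08 m
F = A * R / (6 * d^2)
F = 5e-20 * 3.5e-08 / (6 * (1.9e-08)^2)
F = 8.07941e-13 N = 0.808 pN

0.808


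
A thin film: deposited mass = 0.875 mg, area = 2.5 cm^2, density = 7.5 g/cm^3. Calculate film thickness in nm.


Convert: m = 0.875 mg = 8.7500e-07 kg, A = 2.5 cm^2 = 2.5000e-04 m^2, rho = 7.5 g/cm^3 = 7500 kg/m^3
t = m / (A * rho)
t = 8.7500e-07 / (2.5000e-04 * 7500)
t = 4.6667e-07 m = 466.7 nm

466.7


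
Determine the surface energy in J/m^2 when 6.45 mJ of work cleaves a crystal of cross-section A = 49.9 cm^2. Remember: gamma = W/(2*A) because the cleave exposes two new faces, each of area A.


Convert: A = 49.9 cm^2 = 0.00499 m^2, W = 6.45 mJ = 0.00645 J
Cleaving exposes two faces of area A, so total new surface = 2*A and gamma = W / (2*A)
gamma = 0.00645 / (2 * 0.00499)
gamma = 0.646 J/m^2

0.646


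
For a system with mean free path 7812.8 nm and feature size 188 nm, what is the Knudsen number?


Knudsen number Kn = lambda / L
Kn = 7812.8 / 188
Kn = 41.5574

41.5574


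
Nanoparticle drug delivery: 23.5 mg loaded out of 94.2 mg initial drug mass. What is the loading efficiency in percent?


Drug loading efficiency = (drug loaded / drug initial) * 100
DLE = 23.5 / 94.2 * 100
DLE = 0.2495 * 100
DLE = 24.95%

24.95


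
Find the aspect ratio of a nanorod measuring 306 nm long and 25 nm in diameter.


Aspect ratio AR = length / diameter
AR = 306 / 25
AR = 12.24

12.24


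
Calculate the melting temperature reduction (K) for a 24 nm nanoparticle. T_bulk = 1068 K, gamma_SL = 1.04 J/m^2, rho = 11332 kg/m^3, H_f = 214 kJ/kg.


Radius R = 24/2 = 12 nm = 1.2e-08 m
Convert H_f = 214 kJ/kg = 214000 J/kg
dT = 2 * gamma_SL * T_bulk / (rho * H_f * R)
dT = 2 * 1.04 * 1068 / (11332 * 214000 * 1.2e-08)
dT = 76.3 K

76.3


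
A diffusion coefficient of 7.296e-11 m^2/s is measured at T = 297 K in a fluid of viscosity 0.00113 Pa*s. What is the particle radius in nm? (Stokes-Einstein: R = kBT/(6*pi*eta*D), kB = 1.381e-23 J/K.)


Stokes-Einstein: R = kB*T / (6*pi*eta*D)
R = 1.381e-23 * 297 / (6 * pi * 0.00113 * 7.296e-11)
R = 2.63928e-09 m = 2.64 nm

2.64


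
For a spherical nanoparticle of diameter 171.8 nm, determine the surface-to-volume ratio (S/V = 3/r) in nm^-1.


Radius r = 171.8/2 = 85.9 nm
S/V = 3 / r = 3 / 85.9
S/V = 0.0349 nm^-1

0.0349


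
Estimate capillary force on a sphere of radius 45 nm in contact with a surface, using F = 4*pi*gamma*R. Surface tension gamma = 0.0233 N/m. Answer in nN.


Convert radius: R = 45 nm = 4.5e-08 m
F = 4 * pi * gamma * R
F = 4 * pi * 0.0233 * 4.5e-08
F = 1.31758e-08 N = 13.1758 nN

13.1758


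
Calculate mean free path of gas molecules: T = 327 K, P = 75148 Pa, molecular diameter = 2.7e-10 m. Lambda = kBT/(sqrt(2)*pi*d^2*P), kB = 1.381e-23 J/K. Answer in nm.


Mean free path: lambda = kB*T / (sqrt(2) * pi * d^2 * P)
lambda = 1.381e-23 * 327 / (sqrt(2) * pi * (2.7e-10)^2 * 75148)
lambda = 1.85537e-07 m
lambda = 185.54 nm

185.54


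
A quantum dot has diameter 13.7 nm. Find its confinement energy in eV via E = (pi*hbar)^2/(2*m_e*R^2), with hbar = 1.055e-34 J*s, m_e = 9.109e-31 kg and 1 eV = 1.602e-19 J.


Radius R = 13.7/2 = 6.85 nm = 6.85e-09 m
E = (pi * 1.055e-34)^2 / (2 * 9.109e-31 * (6.85e-09)^2)
E(J) = 1.28506e-21
E = E(J) / 1.602e-19 = 0.008 eV

0.008


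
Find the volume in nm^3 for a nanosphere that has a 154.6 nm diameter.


Radius r = 154.6/2 = 77.3 nm
Volume V = (4/3) * pi * r^3
V = (4/3) * pi * (77.3)^3
V = 1934759.96 nm^3

1934759.96


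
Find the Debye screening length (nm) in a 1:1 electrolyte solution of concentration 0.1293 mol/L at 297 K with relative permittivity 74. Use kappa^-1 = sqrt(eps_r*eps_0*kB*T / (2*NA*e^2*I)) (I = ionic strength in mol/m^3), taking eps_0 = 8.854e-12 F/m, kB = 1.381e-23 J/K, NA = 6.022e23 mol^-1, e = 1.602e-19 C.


Ionic strength I = 0.1293 * 1^2 * 1000 = 129.3 mol/m^3
kappa^-1 = sqrt(74 * 8.854e-12 * 1.381e-23 * 297 / (2 * 6.022e23 * (1.602e-19)^2 * 129.3))
kappa^-1 = 0.82 nm

0.82


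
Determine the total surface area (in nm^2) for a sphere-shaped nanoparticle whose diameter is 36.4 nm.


Radius r = 36.4/2 = 18.2 nm
Surface area SA = 4 * pi * r^2
SA = 4 * pi * (18.2)^2
SA = 4162.48 nm^2

4162.48


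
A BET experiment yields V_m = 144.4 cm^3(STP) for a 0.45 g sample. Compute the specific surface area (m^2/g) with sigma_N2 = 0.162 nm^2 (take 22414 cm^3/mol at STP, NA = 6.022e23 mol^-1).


Number of moles in monolayer = V_m / 22414 = 144.4 / 22414 = 0.0064424
Number of molecules = moles * NA = 0.0064424 * 6.022e23
SA = molecules * sigma / mass
SA = (144.4 / 22414) * 6.022e23 * 0.162e-18 / 0.45
SA = 1396.7 m^2/g

1396.7


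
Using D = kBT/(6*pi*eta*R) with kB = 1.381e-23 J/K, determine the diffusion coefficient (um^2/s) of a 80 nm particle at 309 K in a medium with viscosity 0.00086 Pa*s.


Radius R = 80/2 = 40 nm = 4e-08 m
D = kB*T / (6*pi*eta*R)
D = 1.381e-23 * 309 / (6 * pi * 0.00086 * 4e-08)
D = 6.58101e-12 m^2/s = 6.581 um^2/s

6.581


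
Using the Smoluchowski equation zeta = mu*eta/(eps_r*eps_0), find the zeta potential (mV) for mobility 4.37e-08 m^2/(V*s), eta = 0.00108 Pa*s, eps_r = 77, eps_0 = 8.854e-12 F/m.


Smoluchowski equation: zeta = mu * eta / (eps_r * eps_0)
zeta = 4.37e-08 * 0.00108 / (77 * 8.854e-12)
zeta = 0.069227 V = 69.23 mV

69.23


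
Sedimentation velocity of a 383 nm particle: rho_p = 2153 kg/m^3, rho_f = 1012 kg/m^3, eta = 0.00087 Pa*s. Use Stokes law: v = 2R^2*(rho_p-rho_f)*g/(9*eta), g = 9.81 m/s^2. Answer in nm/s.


Radius R = 383/2 nm = 1.915e-07 m
Density difference = 2153 - 1012 = 1141 kg/m^3
v = 2 * R^2 * (rho_p - rho_f) * g / (9 * eta)
v = 2 * (1.915e-07)^2 * 1141 * 9.81 / (9 * 0.00087)
v = 1.04848e-07 m/s = 104.8481 nm/s

104.8481


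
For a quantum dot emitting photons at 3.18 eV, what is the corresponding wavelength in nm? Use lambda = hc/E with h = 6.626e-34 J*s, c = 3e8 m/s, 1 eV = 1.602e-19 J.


Convert energy: E = 3.18 eV = 3.18 * 1.602e-19 = 5.09436e-19 J
lambda = h*c / E = 6.626e-34 * 3e8 / 5.09436e-19
lambda = 3.90196e-07 m = 390.2 nm

390.2


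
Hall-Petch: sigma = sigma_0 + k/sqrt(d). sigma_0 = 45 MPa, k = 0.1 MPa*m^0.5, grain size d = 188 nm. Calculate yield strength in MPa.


d = 188 nm = 1.88e-07 m
sqrt(d) = 0.0004335897
Hall-Petch contribution = k / sqrt(d) = 0.1 / 0.0004335897 = 230.6 MPa
sigma = sigma_0 + k/sqrt(d) = 45 + 230.6 = 275.6 MPa

275.6


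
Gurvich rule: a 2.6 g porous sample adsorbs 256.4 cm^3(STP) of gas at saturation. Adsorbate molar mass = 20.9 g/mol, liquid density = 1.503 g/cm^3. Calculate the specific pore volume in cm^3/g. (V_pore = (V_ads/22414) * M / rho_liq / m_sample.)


Moles adsorbed n = V_ads / 22414 = 256.4 / 22414 = 1.143928e-02 mol
Liquid volume V_liq = n * M / rho_liq = 1.143928e-02 * 20.9 / 1.503 = 0.15907 cm^3
Specific pore volume V_pore = V_liq / m_sample = 0.15907 / 2.6
V_pore = 0.0612 cm^3/g

0.0612


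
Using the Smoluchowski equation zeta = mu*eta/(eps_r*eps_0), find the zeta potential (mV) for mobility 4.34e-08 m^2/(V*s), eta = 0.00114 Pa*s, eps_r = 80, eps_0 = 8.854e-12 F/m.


Smoluchowski equation: zeta = mu * eta / (eps_r * eps_0)
zeta = 4.34e-08 * 0.00114 / (80 * 8.854e-12)
zeta = 0.06985 V = 69.85 mV

69.85


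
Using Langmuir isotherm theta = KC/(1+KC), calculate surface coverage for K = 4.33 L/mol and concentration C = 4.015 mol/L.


Langmuir isotherm: theta = K*C / (1 + K*C)
K*C = 4.33 * 4.015 = 17.38495
theta = 17.38495 / (1 + 17.38495) = 17.38495 / 18.38495
theta = 0.9456

0.9456


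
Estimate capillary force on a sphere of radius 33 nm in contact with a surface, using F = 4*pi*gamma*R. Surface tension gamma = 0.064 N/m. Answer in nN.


Convert radius: R = 33 nm = 3.3e-08 m
F = 4 * pi * gamma * R
F = 4 * pi * 0.064 * 3.3e-08
F = 2.65402e-08 N = 26.5402 nN

26.5402


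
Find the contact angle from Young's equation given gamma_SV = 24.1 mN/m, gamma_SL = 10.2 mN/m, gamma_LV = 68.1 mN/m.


cos(theta) = (gamma_SV - gamma_SL) / gamma_LV
cos(theta) = (24.1 - 10.2) / 68.1
cos(theta) = 0.204112
theta = arccos(0.204112) = 78.22 degrees

78.22


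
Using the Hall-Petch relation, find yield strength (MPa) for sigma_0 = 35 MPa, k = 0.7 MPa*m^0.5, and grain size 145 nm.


d = 145 nm = 1.45e-07 m
sqrt(d) = 0.0003807887
Hall-Petch contribution = k / sqrt(d) = 0.7 / 0.0003807887 = 1838.3 MPa
sigma = sigma_0 + k/sqrt(d) = 35 + 1838.3 = 1873.3 MPa

1873.3


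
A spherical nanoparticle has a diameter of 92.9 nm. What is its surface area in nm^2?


Radius r = 92.9/2 = 46.45 nm
Surface area SA = 4 * pi * r^2
SA = 4 * pi * (46.45)^2
SA = 27113.23 nm^2

27113.23


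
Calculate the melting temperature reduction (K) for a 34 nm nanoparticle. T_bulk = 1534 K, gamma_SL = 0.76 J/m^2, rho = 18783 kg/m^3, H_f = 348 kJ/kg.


Radius R = 34/2 = 17 nm = 1.7e-08 m
Convert H_f = 348 kJ/kg = 348000 J/kg
dT = 2 * gamma_SL * T_bulk / (rho * H_f * R)
dT = 2 * 0.76 * 1534 / (18783 * 348000 * 1.7e-08)
dT = 21.0 K

21.0


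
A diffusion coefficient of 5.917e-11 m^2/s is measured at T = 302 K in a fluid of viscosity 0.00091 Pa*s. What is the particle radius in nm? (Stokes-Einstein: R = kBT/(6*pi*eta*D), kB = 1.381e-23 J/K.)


Stokes-Einstein: R = kB*T / (6*pi*eta*D)
R = 1.381e-23 * 302 / (6 * pi * 0.00091 * 5.917e-11)
R = 4.10919e-09 m = 4.11 nm

4.11


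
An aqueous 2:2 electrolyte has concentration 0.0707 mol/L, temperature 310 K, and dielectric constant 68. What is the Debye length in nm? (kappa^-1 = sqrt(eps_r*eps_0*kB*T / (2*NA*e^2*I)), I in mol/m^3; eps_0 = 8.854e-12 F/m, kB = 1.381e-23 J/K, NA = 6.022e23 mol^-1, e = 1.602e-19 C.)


Ionic strength I = 0.0707 * 2^2 * 1000 = 282.8 mol/m^3
kappa^-1 = sqrt(68 * 8.854e-12 * 1.381e-23 * 310 / (2 * 6.022e23 * (1.602e-19)^2 * 282.8))
kappa^-1 = 0.543 nm

0.543


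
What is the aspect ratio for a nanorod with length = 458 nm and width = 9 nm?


Aspect ratio AR = length / diameter
AR = 458 / 9
AR = 50.89

50.89


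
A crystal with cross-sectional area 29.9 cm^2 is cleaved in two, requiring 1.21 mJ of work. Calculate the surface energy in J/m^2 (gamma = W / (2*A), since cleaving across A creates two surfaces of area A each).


Convert: A = 29.9 cm^2 = 0.00299 m^2, W = 1.21 mJ = 0.00121 J
Cleaving exposes two faces of area A, so total new surface = 2*A and gamma = W / (2*A)
gamma = 0.00121 / (2 * 0.00299)
gamma = 0.202 J/m^2

0.202


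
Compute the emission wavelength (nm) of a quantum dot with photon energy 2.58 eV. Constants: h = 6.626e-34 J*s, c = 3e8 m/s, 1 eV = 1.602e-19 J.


Convert energy: E = 2.58 eV = 2.58 * 1.602e-19 = 4.13316e-19 J
lambda = h*c / E = 6.626e-34 * 3e8 / 4.13316e-19
lambda = 4.8094e-07 m = 480.9 nm

480.9


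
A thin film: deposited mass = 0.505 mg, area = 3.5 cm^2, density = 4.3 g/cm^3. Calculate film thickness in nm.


Convert: m = 0.505 mg = 5.0500e-07 kg, A = 3.5 cm^2 = 3.5000e-04 m^2, rho = 4.3 g/cm^3 = 4300 kg/m^3
t = m / (A * rho)
t = 5.0500e-07 / (3.5000e-04 * 4300)
t = 3.3555e-07 m = 335.5 nm

335.5


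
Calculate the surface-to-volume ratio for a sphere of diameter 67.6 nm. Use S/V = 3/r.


Radius r = 67.6/2 = 33.8 nm
S/V = 3 / r = 3 / 33.8
S/V = 0.0888 nm^-1

0.0888


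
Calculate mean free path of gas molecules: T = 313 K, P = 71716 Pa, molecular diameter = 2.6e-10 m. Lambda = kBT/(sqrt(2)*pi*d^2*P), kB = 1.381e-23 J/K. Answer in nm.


Mean free path: lambda = kB*T / (sqrt(2) * pi * d^2 * P)
lambda = 1.381e-23 * 313 / (sqrt(2) * pi * (2.6e-10)^2 * 71716)
lambda = 2.00683e-07 m
lambda = 200.68 nm

200.68


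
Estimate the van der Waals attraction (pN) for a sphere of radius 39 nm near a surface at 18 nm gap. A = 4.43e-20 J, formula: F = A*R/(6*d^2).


Convert to SI: R = 39 nm = 3.9e-08 m, d = 18 nm = 1.8e-08 m
F = A * R / (6 * d^2)
F = 4.43e-20 * 3.9e-08 / (6 * (1.8e-08)^2)
F = 8.88735e-13 N = 0.889 pN

0.889


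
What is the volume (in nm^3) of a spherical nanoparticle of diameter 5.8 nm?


Radius r = 5.8/2 = 2.9 nm
Volume V = (4/3) * pi * r^3
V = (4/3) * pi * (2.9)^3
V = 102.16 nm^3

102.16


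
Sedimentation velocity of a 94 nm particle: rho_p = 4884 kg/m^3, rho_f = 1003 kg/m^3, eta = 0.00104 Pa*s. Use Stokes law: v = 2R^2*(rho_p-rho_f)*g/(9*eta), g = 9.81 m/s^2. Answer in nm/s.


Radius R = 94/2 nm = 4.7e-08 m
Density difference = 4884 - 1003 = 3881 kg/m^3
v = 2 * R^2 * (rho_p - rho_f) * g / (9 * eta)
v = 2 * (4.7e-08)^2 * 3881 * 9.81 / (9 * 0.00104)
v = 1.79706e-08 m/s = 17.9706 nm/s

17.9706


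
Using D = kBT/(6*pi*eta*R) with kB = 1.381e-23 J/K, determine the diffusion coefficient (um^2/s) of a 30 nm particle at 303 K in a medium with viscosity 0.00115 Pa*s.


Radius R = 30/2 = 15 nm = 1.5e-08 m
D = kB*T / (6*pi*eta*R)
D = 1.381e-23 * 303 / (6 * pi * 0.00115 * 1.5e-08)
D = 1.2869e-11 m^2/s = 12.869 um^2/s

12.869


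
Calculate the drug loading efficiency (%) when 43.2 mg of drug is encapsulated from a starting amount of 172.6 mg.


Drug loading efficiency = (drug loaded / drug initial) * 100
DLE = 43.2 / 172.6 * 100
DLE = 0.2503 * 100
DLE = 25.03%

25.03


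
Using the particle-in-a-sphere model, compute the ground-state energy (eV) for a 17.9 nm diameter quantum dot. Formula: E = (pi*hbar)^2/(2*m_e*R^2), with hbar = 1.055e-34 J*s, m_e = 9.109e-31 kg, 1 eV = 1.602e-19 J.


Radius R = 17.9/2 = 8.95 nm = 8.95e-09 m
E = (pi * 1.055e-34)^2 / (2 * 9.109e-31 * (8.95e-09)^2)
E(J) = 7.52762e-22
E = E(J) / 1.602e-19 = 0.0047 eV

0.0047


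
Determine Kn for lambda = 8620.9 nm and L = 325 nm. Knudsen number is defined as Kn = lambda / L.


Knudsen number Kn = lambda / L
Kn = 8620.9 / 325
Kn = 26.5258

26.5258


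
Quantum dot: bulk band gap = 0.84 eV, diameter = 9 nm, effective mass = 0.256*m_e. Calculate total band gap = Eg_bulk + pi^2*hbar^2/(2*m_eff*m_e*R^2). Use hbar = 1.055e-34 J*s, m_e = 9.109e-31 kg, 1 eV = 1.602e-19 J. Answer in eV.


Radius R = 9/2 nm = 4.5e-09 m
Confinement energy dE = pi^2 * hbar^2 / (2 * m_eff * m_e * R^2)
dE = pi^2 * (1.055e-34)^2 / (2 * 0.256 * 9.109e-31 * (4.5e-09)^2) J, divided by 1.602e-19 J/eV
dE = 0.0726 eV
Total band gap = E_g(bulk) + dE = 0.84 + 0.0726 = 0.9126 eV

0.9126


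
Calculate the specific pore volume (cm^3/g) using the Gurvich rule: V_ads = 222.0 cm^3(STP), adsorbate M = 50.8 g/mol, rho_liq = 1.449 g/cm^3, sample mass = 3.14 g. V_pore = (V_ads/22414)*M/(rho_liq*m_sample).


Moles adsorbed n = V_ads / 22414 = 222.0 / 22414 = 9.904524e-03 mol
Liquid volume V_liq = n * M / rho_liq = 9.904524e-03 * 50.8 / 1.449 = 0.34724 cm^3
Specific pore volume V_pore = V_liq / m_sample = 0.34724 / 3.14
V_pore = 0.1106 cm^3/g

0.1106


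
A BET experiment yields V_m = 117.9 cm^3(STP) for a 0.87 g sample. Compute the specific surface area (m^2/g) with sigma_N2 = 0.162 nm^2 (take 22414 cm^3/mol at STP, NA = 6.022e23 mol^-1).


Number of moles in monolayer = V_m / 22414 = 117.9 / 22414 = 0.00526011
Number of molecules = moles * NA = 0.00526011 * 6.022e23
SA = molecules * sigma / mass
SA = (117.9 / 22414) * 6.022e23 * 0.162e-18 / 0.87
SA = 589.8 m^2/g

589.8


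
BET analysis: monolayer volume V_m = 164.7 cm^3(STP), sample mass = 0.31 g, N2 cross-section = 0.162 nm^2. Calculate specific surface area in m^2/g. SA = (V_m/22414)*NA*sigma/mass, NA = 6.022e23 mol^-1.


Number of moles in monolayer = V_m / 22414 = 164.7 / 22414 = 0.00734809
Number of molecules = moles * NA = 0.00734809 * 6.022e23
SA = molecules * sigma / mass
SA = (164.7 / 22414) * 6.022e23 * 0.162e-18 / 0.31
SA = 2312.4 m^2/g

2312.4


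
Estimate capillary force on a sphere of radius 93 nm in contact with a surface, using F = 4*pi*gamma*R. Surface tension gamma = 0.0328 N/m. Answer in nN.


Convert radius: R = 93 nm = 9.3e-08 m
F = 4 * pi * gamma * R
F = 4 * pi * 0.0328 * 9.3e-08
F = 3.83325e-08 N = 38.3325 nN

38.3325


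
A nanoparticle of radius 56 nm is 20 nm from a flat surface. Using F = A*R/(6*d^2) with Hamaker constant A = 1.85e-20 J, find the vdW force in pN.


Convert to SI: R = 56 nm = 5.6e-08 m, d = 20 nm = 2e-08 m
F = A * R / (6 * d^2)
F = 1.85e-20 * 5.6e-08 / (6 * (2e-08)^2)
F = 4.31667e-13 N = 0.432 pN

0.432


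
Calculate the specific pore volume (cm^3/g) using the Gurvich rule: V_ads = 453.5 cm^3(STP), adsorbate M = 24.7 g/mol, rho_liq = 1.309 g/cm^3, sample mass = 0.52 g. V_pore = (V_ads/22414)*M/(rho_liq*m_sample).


Moles adsorbed n = V_ads / 22414 = 453.5 / 22414 = 2.023289e-02 mol
Liquid volume V_liq = n * M / rho_liq = 2.023289e-02 * 24.7 / 1.309 = 0.38178 cm^3
Specific pore volume V_pore = V_liq / m_sample = 0.38178 / 0.52
V_pore = 0.7342 cm^3/g

0.7342


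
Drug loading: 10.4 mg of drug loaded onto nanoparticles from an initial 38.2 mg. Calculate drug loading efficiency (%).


Drug loading efficiency = (drug loaded / drug initial) * 100
DLE = 10.4 / 38.2 * 100
DLE = 0.2723 * 100
DLE = 27.23%

27.23


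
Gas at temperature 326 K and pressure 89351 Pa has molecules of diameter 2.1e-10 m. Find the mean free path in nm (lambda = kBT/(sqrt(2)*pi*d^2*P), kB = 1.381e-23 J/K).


Mean free path: lambda = kB*T / (sqrt(2) * pi * d^2 * P)
lambda = 1.381e-23 * 326 / (sqrt(2) * pi * (2.1e-10)^2 * 89351)
lambda = 2.57163e-07 m
lambda = 257.16 nm

257.16


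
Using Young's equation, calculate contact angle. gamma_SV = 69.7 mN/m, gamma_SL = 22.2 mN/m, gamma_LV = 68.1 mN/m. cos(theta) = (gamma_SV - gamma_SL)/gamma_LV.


cos(theta) = (gamma_SV - gamma_SL) / gamma_LV
cos(theta) = (69.7 - 22.2) / 68.1
cos(theta) = 0.697504
theta = arccos(0.697504) = 45.77 degrees

45.77


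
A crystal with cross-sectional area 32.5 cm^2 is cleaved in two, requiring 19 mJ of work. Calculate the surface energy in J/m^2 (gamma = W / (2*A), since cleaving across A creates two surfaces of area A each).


Convert: A = 32.5 cm^2 = 0.00325 m^2, W = 19 mJ = 0.019 J
Cleaving exposes two faces of area A, so total new surface = 2*A and gamma = W / (2*A)
gamma = 0.019 / (2 * 0.00325)
gamma = 2.923 J/m^2

2.923


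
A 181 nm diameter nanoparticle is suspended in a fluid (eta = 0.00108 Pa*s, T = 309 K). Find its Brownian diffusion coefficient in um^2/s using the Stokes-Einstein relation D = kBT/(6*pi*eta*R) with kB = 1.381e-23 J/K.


Radius R = 181/2 = 90.5 nm = 9.05e-08 m
D = kB*T / (6*pi*eta*R)
D = 1.381e-23 * 309 / (6 * pi * 0.00108 * 9.05e-08)
D = 2.31621e-12 m^2/s = 2.316 um^2/s

2.316


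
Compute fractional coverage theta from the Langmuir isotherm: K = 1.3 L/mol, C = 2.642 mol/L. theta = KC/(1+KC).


Langmuir isotherm: theta = K*C / (1 + K*C)
K*C = 1.3 * 2.642 = 3.4346
theta = 3.4346 / (1 + 3.4346) = 3.4346 / 4.4346
theta = 0.7745

0.7745


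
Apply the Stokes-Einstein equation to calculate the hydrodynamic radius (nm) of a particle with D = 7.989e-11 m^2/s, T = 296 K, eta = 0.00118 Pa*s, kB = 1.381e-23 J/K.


Stokes-Einstein: R = kB*T / (6*pi*eta*D)
R = 1.381e-23 * 296 / (6 * pi * 0.00118 * 7.989e-11)
R = 2.30043e-09 m = 2.3 nm

2.3


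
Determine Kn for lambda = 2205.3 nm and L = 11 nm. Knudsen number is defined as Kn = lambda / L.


Knudsen number Kn = lambda / L
Kn = 2205.3 / 11
Kn = 200.4818

200.4818


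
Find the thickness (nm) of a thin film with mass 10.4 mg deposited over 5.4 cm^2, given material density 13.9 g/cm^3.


Convert: m = 10.4 mg = 1.0400e-05 kg, A = 5.4 cm^2 = 5.4000e-04 m^2, rho = 13.9 g/cm^3 = 13900 kg/m^3
t = m / (A * rho)
t = 1.0400e-05 / (5.4000e-04 * 13900)
t = 1.3856e-06 m = 1385.6 nm

1385.6


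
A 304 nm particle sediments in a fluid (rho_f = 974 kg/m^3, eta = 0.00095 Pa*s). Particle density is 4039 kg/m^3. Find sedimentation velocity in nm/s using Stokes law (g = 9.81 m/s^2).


Radius R = 304/2 nm = 1.52e-07 m
Density difference = 4039 - 974 = 3065 kg/m^3
v = 2 * R^2 * (rho_p - rho_f) * g / (9 * eta)
v = 2 * (1.52e-07)^2 * 3065 * 9.81 / (9 * 0.00095)
v = 1.62499e-07 m/s = 162.4989 nm/s

162.4989


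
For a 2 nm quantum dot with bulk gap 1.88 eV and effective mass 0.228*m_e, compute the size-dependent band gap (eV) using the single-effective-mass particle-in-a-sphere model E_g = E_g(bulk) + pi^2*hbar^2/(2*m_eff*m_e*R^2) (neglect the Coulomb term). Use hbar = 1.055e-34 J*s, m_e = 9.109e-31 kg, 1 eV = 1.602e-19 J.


Radius R = 2/2 nm = 1e-09 m
Confinement energy dE = pi^2 * hbar^2 / (2 * m_eff * m_e * R^2)
dE = pi^2 * (1.055e-34)^2 / (2 * 0.228 * 9.109e-31 * (1e-09)^2) J, divided by 1.602e-19 J/eV
dE = 1.6508 eV
Total band gap = E_g(bulk) + dE = 1.88 + 1.6508 = 3.5308 eV

3.5308


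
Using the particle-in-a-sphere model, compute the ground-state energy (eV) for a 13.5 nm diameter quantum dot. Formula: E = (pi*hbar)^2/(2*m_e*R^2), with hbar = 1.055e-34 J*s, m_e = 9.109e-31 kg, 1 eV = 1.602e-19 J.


Radius R = 13.5/2 = 6.75 nm = 6.75e-09 m
E = (pi * 1.055e-34)^2 / (2 * 9.109e-31 * (6.75e-09)^2)
E(J) = 1.32342e-21
E = E(J) / 1.602e-19 = 0.0083 eV

0.0083


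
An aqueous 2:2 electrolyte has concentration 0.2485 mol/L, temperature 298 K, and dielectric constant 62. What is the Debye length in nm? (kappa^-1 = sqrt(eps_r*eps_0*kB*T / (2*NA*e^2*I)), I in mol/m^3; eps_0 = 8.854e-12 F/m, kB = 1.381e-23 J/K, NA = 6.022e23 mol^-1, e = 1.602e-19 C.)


Ionic strength I = 0.2485 * 2^2 * 1000 = 994 mol/m^3
kappa^-1 = sqrt(62 * 8.854e-12 * 1.381e-23 * 298 / (2 * 6.022e23 * (1.602e-19)^2 * 994))
kappa^-1 = 0.271 nm

0.271


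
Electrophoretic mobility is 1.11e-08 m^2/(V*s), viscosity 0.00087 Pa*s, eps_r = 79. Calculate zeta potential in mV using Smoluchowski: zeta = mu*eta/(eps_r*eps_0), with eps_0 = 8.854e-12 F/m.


Smoluchowski equation: zeta = mu * eta / (eps_r * eps_0)
zeta = 1.11e-08 * 0.00087 / (79 * 8.854e-12)
zeta = 0.013806 V = 13.81 mV

13.81


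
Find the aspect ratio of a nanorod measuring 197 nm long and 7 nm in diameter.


Aspect ratio AR = length / diameter
AR = 197 / 7
AR = 28.14

28.14


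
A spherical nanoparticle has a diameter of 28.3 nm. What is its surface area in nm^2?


Radius r = 28.3/2 = 14.15 nm
Surface area SA = 4 * pi * r^2
SA = 4 * pi * (14.15)^2
SA = 2516.07 nm^2

2516.07


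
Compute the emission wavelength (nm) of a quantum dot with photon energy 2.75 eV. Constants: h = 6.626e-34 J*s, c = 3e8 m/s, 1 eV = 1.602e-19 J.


Convert energy: E = 2.75 eV = 2.75 * 1.602e-19 = 4.4055e-19 J
lambda = h*c / E = 6.626e-34 * 3e8 / 4.4055e-19
lambda = 4.51209e-07 m = 451.2 nm

451.2


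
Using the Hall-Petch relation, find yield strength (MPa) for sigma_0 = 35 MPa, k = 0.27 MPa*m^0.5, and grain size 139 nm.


d = 139 nm = 1.39e-07 m
sqrt(d) = 0.000372827
Hall-Petch contribution = k / sqrt(d) = 0.27 / 0.000372827 = 724.2 MPa
sigma = sigma_0 + k/sqrt(d) = 35 + 724.2 = 759.2 MPa

759.2


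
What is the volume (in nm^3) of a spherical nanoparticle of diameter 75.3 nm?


Radius r = 75.3/2 = 37.65 nm
Volume V = (4/3) * pi * r^3
V = (4/3) * pi * (37.65)^3
V = 223554.57 nm^3

223554.57


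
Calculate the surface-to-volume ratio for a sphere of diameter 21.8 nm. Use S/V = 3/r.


Radius r = 21.8/2 = 10.9 nm
S/V = 3 / r = 3 / 10.9
S/V = 0.2752 nm^-1

0.2752


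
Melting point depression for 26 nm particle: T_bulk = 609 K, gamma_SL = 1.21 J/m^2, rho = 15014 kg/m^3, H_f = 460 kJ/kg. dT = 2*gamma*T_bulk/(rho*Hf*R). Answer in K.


Radius R = 26/2 = 13 nm = 1.3e-08 m
Convert H_f = 460 kJ/kg = 460000 J/kg
dT = 2 * gamma_SL * T_bulk / (rho * H_f * R)
dT = 2 * 1.21 * 609 / (15014 * 460000 * 1.3e-08)
dT = 16.4 K

16.4


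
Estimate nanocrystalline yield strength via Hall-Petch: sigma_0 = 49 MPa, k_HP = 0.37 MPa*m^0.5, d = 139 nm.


d = 139 nm = 1.39e-07 m
sqrt(d) = 0.000372827
Hall-Petch contribution = k / sqrt(d) = 0.37 / 0.000372827 = 992.4 MPa
sigma = sigma_0 + k/sqrt(d) = 49 + 992.4 = 1041.4 MPa

1041.4


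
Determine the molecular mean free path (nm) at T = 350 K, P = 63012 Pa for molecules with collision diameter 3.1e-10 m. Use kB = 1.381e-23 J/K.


Mean free path: lambda = kB*T / (sqrt(2) * pi * d^2 * P)
lambda = 1.381e-23 * 350 / (sqrt(2) * pi * (3.1e-10)^2 * 63012)
lambda = 1.7966e-07 m
lambda = 179.66 nm

179.66


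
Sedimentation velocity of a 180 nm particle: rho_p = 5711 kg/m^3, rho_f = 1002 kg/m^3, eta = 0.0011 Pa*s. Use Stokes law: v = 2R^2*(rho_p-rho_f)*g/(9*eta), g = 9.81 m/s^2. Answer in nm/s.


Radius R = 180/2 nm = 9e-08 m
Density difference = 5711 - 1002 = 4709 kg/m^3
v = 2 * R^2 * (rho_p - rho_f) * g / (9 * eta)
v = 2 * (9e-08)^2 * 4709 * 9.81 / (9 * 0.0011)
v = 7.55923e-08 m/s = 75.5923 nm/s

75.5923


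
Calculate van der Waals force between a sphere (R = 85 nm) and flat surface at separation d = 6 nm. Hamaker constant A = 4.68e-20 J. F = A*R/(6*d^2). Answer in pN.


Convert to SI: R = 85 nm = 8.5e-08 m, d = 6 nm = 6e-09 m
F = A * R / (6 * d^2)
F = 4.68e-20 * 8.5e-08 / (6 * (6e-09)^2)
F = 1.84167e-11 N = 18.417 pN

18.417


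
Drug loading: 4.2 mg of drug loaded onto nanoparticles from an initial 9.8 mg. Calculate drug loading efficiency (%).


Drug loading efficiency = (drug loaded / drug initial) * 100
DLE = 4.2 / 9.8 * 100
DLE = 0.4286 * 100
DLE = 42.86%

42.86


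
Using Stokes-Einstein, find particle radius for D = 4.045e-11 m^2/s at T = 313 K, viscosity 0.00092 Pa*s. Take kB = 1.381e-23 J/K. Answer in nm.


Stokes-Einstein: R = kB*T / (6*pi*eta*D)
R = 1.381e-23 * 313 / (6 * pi * 0.00092 * 4.045e-11)
R = 6.16213e-09 m = 6.16 nm

6.16


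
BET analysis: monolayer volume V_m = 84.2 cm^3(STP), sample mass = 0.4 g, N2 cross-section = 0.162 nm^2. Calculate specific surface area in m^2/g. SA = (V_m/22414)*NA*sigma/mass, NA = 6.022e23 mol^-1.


Number of moles in monolayer = V_m / 22414 = 84.2 / 22414 = 0.00375658
Number of molecules = moles * NA = 0.00375658 * 6.022e23
SA = molecules * sigma / mass
SA = (84.2 / 22414) * 6.022e23 * 0.162e-18 / 0.4
SA = 916.2 m^2/g

916.2


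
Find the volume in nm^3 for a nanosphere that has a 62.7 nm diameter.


Radius r = 62.7/2 = 31.35 nm
Volume V = (4/3) * pi * r^3
V = (4/3) * pi * (31.35)^3
V = 129062.85 nm^3

129062.85


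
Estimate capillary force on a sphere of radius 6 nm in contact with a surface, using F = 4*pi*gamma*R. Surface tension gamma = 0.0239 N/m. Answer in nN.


Convert radius: R = 6 nm = 6e-09 m
F = 4 * pi * gamma * R
F = 4 * pi * 0.0239 * 6e-09
F = 1.80202e-09 N = 1.802 nN

1.802


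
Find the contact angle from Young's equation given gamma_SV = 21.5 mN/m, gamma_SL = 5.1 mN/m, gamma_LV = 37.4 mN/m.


cos(theta) = (gamma_SV - gamma_SL) / gamma_LV
cos(theta) = (21.5 - 5.1) / 37.4
cos(theta) = 0.438503
theta = arccos(0.438503) = 63.99 degrees

63.99


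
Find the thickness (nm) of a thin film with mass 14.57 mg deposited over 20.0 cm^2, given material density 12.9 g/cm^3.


Convert: m = 14.57 mg = 1.4570e-05 kg, A = 20.0 cm^2 = 2.0000e-03 m^2, rho = 12.9 g/cm^3 = 12900 kg/m^3
t = m / (A * rho)
t = 1.4570e-05 / (2.0000e-03 * 12900)
t = 5.6473e-07 m = 564.7 nm

564.7


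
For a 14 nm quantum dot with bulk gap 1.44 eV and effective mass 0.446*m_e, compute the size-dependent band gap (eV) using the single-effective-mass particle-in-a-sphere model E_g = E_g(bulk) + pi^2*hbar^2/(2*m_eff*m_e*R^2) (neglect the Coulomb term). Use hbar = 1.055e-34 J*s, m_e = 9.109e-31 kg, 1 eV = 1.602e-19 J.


Radius R = 14/2 nm = 7e-09 m
Confinement energy dE = pi^2 * hbar^2 / (2 * m_eff * m_e * R^2)
dE = pi^2 * (1.055e-34)^2 / (2 * 0.446 * 9.109e-31 * (7e-09)^2) J, divided by 1.602e-19 J/eV
dE = 0.0172 eV
Total band gap = E_g(bulk) + dE = 1.44 + 0.0172 = 1.4572 eV

1.4572


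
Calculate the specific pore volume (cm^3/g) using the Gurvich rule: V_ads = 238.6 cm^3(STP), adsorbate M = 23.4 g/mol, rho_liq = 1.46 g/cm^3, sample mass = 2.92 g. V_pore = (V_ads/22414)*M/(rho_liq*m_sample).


Moles adsorbed n = V_ads / 22414 = 238.6 / 22414 = 1.064513e-02 mol
Liquid volume V_liq = n * M / rho_liq = 1.064513e-02 * 23.4 / 1.46 = 0.17061 cm^3
Specific pore volume V_pore = V_liq / m_sample = 0.17061 / 2.92
V_pore = 0.0584 cm^3/g

0.0584


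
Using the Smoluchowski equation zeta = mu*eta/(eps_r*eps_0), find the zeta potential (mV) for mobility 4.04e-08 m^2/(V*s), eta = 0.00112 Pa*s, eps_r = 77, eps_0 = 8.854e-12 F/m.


Smoluchowski equation: zeta = mu * eta / (eps_r * eps_0)
zeta = 4.04e-08 * 0.00112 / (77 * 8.854e-12)
zeta = 0.06637 V = 66.37 mV

66.37


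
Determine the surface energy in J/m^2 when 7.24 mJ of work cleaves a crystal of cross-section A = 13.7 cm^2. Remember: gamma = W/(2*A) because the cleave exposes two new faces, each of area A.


Convert: A = 13.7 cm^2 = 0.00137 m^2, W = 7.24 mJ = 0.00724 J
Cleaving exposes two faces of area A, so total new surface = 2*A and gamma = W / (2*A)
gamma = 0.00724 / (2 * 0.00137)
gamma = 2.642 J/m^2

2.642


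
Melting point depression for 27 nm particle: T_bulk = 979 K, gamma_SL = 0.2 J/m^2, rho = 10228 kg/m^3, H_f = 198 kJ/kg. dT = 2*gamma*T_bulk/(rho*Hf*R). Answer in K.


Radius R = 27/2 = 13.5 nm = 1.35e-08 m
Convert H_f = 198 kJ/kg = 198000 J/kg
dT = 2 * gamma_SL * T_bulk / (rho * H_f * R)
dT = 2 * 0.2 * 979 / (10228 * 198000 * 1.35e-08)
dT = 14.3 K

14.3


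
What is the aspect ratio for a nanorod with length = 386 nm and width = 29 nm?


Aspect ratio AR = length / diameter
AR = 386 / 29
AR = 13.31

13.31


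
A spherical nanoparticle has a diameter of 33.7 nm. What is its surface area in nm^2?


Radius r = 33.7/2 = 16.85 nm
Surface area SA = 4 * pi * r^2
SA = 4 * pi * (16.85)^2
SA = 3567.88 nm^2

3567.88


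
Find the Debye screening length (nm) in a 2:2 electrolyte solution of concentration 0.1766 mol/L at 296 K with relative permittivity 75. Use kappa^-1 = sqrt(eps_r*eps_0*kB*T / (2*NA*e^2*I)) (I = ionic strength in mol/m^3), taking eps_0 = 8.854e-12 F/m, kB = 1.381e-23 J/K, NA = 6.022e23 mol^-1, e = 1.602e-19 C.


Ionic strength I = 0.1766 * 2^2 * 1000 = 706.4 mol/m^3
kappa^-1 = sqrt(75 * 8.854e-12 * 1.381e-23 * 296 / (2 * 6.022e23 * (1.602e-19)^2 * 706.4))
kappa^-1 = 0.353 nm

0.353


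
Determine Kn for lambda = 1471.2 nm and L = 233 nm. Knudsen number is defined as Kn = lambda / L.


Knudsen number Kn = lambda / L
Kn = 1471.2 / 233
Kn = 6.3142

6.3142


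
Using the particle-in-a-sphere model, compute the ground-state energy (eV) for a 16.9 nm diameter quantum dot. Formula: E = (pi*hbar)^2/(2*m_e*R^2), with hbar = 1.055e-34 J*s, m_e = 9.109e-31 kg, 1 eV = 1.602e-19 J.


Radius R = 16.9/2 = 8.45 nm = 8.45e-09 m
E = (pi * 1.055e-34)^2 / (2 * 9.109e-31 * (8.45e-09)^2)
E(J) = 8.44482e-22
E = E(J) / 1.602e-19 = 0.0053 eV

0.0053


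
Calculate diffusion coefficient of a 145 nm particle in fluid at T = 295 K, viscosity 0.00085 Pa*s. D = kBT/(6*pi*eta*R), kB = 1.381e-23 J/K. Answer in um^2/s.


Radius R = 145/2 = 72.5 nm = 7.25e-08 m
D = kB*T / (6*pi*eta*R)
D = 1.381e-23 * 295 / (6 * pi * 0.00085 * 7.25e-08)
D = 3.50718e-12 m^2/s = 3.507 um^2/s

3.507


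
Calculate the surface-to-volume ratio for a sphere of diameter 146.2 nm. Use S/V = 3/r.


Radius r = 146.2/2 = 73.1 nm
S/V = 3 / r = 3 / 73.1
S/V = 0.041 nm^-1

0.041


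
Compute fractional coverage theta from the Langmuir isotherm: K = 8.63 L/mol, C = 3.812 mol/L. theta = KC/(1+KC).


Langmuir isotherm: theta = K*C / (1 + K*C)
K*C = 8.63 * 3.812 = 32.89756
theta = 32.89756 / (1 + 32.89756) = 32.89756 / 33.89756
theta = 0.9705

0.9705


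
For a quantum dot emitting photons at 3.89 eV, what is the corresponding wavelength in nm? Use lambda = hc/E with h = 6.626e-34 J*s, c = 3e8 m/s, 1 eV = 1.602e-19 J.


Convert energy: E = 3.89 eV = 3.89 * 1.602e-19 = 6.23178e-19 J
lambda = h*c / E = 6.626e-34 * 3e8 / 6.23178e-19
lambda = 3.18978e-07 m = 319.0 nm

319.0


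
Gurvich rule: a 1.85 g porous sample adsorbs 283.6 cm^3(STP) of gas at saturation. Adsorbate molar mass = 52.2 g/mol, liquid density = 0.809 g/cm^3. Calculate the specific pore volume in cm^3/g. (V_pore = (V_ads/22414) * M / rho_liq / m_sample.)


Moles adsorbed n = V_ads / 22414 = 283.6 / 22414 = 1.265281e-02 mol
Liquid volume V_liq = n * M / rho_liq = 1.265281e-02 * 52.2 / 0.809 = 0.81641 cm^3
Specific pore volume V_pore = V_liq / m_sample = 0.81641 / 1.85
V_pore = 0.4413 cm^3/g

0.4413


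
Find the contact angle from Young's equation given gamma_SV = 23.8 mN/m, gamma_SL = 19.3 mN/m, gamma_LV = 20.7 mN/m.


cos(theta) = (gamma_SV - gamma_SL) / gamma_LV
cos(theta) = (23.8 - 19.3) / 20.7
cos(theta) = 0.217391
theta = arccos(0.217391) = 77.44 degrees

77.44


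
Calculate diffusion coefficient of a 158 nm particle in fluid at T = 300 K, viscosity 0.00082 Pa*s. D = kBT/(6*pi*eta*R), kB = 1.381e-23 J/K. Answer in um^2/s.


Radius R = 158/2 = 79 nm = 7.9e-08 m
D = kB*T / (6*pi*eta*R)
D = 1.381e-23 * 300 / (6 * pi * 0.00082 * 7.9e-08)
D = 3.39291e-12 m^2/s = 3.393 um^2/s

3.393


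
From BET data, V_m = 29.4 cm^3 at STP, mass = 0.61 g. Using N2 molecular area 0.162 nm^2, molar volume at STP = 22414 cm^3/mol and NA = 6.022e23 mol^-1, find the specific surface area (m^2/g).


Number of moles in monolayer = V_m / 22414 = 29.4 / 22414 = 0.00131168
Number of molecules = moles * NA = 0.00131168 * 6.022e23
SA = molecules * sigma / mass
SA = (29.4 / 22414) * 6.022e23 * 0.162e-18 / 0.61
SA = 209.8 m^2/g

209.8


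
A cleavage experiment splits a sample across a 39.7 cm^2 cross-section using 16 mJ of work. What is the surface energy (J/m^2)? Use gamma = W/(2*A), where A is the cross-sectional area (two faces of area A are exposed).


Convert: A = 39.7 cm^2 = 0.00397 m^2, W = 16 mJ = 0.016 J
Cleaving exposes two faces of area A, so total new surface = 2*A and gamma = W / (2*A)
gamma = 0.016 / (2 * 0.00397)
gamma = 2.015 J/m^2

2.015


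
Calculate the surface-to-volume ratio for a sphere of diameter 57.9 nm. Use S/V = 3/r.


Radius r = 57.9/2 = 28.95 nm
S/V = 3 / r = 3 / 28.95
S/V = 0.1036 nm^-1

0.1036


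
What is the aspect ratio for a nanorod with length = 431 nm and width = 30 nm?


Aspect ratio AR = length / diameter
AR = 431 / 30
AR = 14.37

14.37


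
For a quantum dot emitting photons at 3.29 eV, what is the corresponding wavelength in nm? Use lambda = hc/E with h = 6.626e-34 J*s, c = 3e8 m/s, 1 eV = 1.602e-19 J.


Convert energy: E = 3.29 eV = 3.29 * 1.602e-19 = 5.27058e-19 J
lambda = h*c / E = 6.626e-34 * 3e8 / 5.27058e-19
lambda = 3.7715e-07 m = 377.2 nm

377.2


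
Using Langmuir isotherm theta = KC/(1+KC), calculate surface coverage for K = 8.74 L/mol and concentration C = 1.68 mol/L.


Langmuir isotherm: theta = K*C / (1 + K*C)
K*C = 8.74 * 1.68 = 14.6832
theta = 14.6832 / (1 + 14.6832) = 14.6832 / 15.6832
theta = 0.9362

0.9362


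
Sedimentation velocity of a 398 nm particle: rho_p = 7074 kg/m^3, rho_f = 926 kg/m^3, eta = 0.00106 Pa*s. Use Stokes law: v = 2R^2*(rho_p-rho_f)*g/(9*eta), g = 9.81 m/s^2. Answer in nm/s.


Radius R = 398/2 nm = 1.99e-07 m
Density difference = 7074 - 926 = 6148 kg/m^3
v = 2 * R^2 * (rho_p - rho_f) * g / (9 * eta)
v = 2 * (1.99e-07)^2 * 6148 * 9.81 / (9 * 0.00106)
v = 5.00715e-07 m/s = 500.715 nm/s

500.715


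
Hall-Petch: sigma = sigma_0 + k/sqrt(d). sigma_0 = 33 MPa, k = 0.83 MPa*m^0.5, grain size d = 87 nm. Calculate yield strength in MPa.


d = 87 nm = 8.7e-08 m
sqrt(d) = 0.0002949576
Hall-Petch contribution = k / sqrt(d) = 0.83 / 0.0002949576 = 2814.0 MPa
sigma = sigma_0 + k/sqrt(d) = 33 + 2814.0 = 2847.0 MPa

2847.0
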